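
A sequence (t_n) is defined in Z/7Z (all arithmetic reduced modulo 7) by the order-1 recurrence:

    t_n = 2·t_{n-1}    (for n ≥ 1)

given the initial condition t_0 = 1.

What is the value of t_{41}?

4

t_1 = 2·1 = 2
t_2 = 2·2 = 4
t_3 = 2·4 = 1
(t_3) = (1) = (t_0), so the sequence has period 3.
41 ≡ 2 (mod 3), hence t_41 = t_2 = 4.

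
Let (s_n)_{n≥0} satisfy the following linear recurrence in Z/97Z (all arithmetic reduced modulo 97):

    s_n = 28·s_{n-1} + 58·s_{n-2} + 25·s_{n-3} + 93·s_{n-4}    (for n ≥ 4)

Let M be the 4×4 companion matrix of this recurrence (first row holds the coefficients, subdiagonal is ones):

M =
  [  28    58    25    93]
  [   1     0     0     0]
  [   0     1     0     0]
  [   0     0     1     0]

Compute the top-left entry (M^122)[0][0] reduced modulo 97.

(M^122)[0][0] is the top entry after applying M 122 times to the unit state (1, 0, 0, 0). Equivalently it is h_{125} for the auxiliary sequence (h_n) obeying the same recurrence with h_3 = 1 and h_i = 0 for 0 ≤ i < 3:
h_4 = 28·1 + 58·0 + 25·0 + 93·0 = 28
h_5 = 28·28 + 58·1 + 25·0 + 93·0 = 66
h_6 = 28·66 + 58·28 + 25·1 + 93·0 = 5
h_7 = 28·5 + 58·66 + 25·28 + 93·1 = 8
h_8 = 28·8 + 58·5 + 25·66 + 93·28 = 15
h_9 = 28·15 + 58·8 + 25·5 + 93·66 = 66
Continuing the recurrence:
  h_10 = 85;  h_11 = 52;  h_12 = 22;  h_13 = 61;  h_14 = 64;  h_15 = 46
  h_16 = 35;  h_17 = 57;  h_18 = 58;  h_19 = 92;  h_20 = 47;  h_21 = 17
  h_22 = 32;  h_23 = 70;  h_24 = 76;  h_25 = 33;  h_26 = 67;  h_27 = 75
  h_28 = 8;  h_29 = 6;  h_30 = 8;  h_31 = 84;  h_32 = 24;  h_33 = 94
  h_34 = 78;  h_35 = 43;  h_36 = 28;  h_37 = 2;  h_38 = 18;  h_39 = 81
  h_40 = 49;  h_41 = 13;  h_42 = 18;  h_43 = 25;  h_44 = 30;  h_45 = 69
  h_46 = 54;  h_47 = 53;  h_48 = 13;  h_49 = 50;  h_50 = 62;  h_51 = 93
  h_52 = 26;  h_53 = 3;  h_54 = 80;  h_55 = 73;  h_56 = 59;  h_57 = 17
  h_58 = 68;  h_59 = 96;  h_60 = 31;  h_61 = 17;  h_62 = 37;  h_63 = 85
  h_64 = 74;  h_65 = 2;  h_66 = 20;  h_67 = 52;  h_68 = 42;  h_69 = 28
  h_70 = 75;  h_71 = 7;  h_72 = 34;  h_73 = 17;  h_74 = 92;  h_75 = 19
  h_76 = 46;  h_77 = 63;  h_78 = 77;  h_79 = 94;  h_80 = 50;  h_81 = 86
  h_82 = 75;  h_83 = 8;  h_84 = 25;  h_85 = 76;  h_86 = 83;  h_87 = 50
  h_88 = 60;  h_89 = 46;  h_90 = 60;  h_91 = 22;  h_92 = 59;  h_93 = 73
  h_94 = 53;  h_95 = 24;  h_96 = 0;  h_97 = 0;  h_98 = 0;  h_99 = 1
  h_100 = 28;  h_101 = 66;  h_102 = 5;  h_103 = 8;  h_104 = 15;  h_105 = 66
  h_106 = 85;  h_107 = 52;  h_108 = 22;  h_109 = 61;  h_110 = 64;  h_111 = 46
  h_112 = 35;  h_113 = 57;  h_114 = 58;  h_115 = 92;  h_116 = 47;  h_117 = 17
  h_118 = 32;  h_119 = 70;  h_120 = 76;  h_121 = 33;  h_122 = 67;  h_123 = 75
h_124 = 28·75 + 58·67 + 25·33 + 93·76 = 8
h_125 = 28·8 + 58·75 + 25·67 + 93·33 = 6

6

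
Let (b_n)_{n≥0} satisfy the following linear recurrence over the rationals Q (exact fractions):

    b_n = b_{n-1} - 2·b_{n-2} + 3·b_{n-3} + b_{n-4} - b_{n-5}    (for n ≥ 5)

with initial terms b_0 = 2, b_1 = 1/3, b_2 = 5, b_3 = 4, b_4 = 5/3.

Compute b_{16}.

-2830/3

b_5 = 1·5/3 + -2·4 + 3·5 + 1·1/3 + -1·2 = 7
b_6 = 1·7 + -2·5/3 + 3·4 + 1·5 + -1·1/3 = 61/3
b_7 = 1·61/3 + -2·7 + 3·5/3 + 1·4 + -1·5 = 31/3
b_8 = 1·31/3 + -2·61/3 + 3·7 + 1·5/3 + -1·4 = -35/3
b_9 = 1·-35/3 + -2·31/3 + 3·61/3 + 1·7 + -1·5/3 = 34
b_10 = 1·34 + -2·-35/3 + 3·31/3 + 1·61/3 + -1·7 = 305/3
b_11 = 1·305/3 + -2·34 + 3·-35/3 + 1·31/3 + -1·61/3 = -34/3
b_12 = 1·-34/3 + -2·305/3 + 3·34 + 1·-35/3 + -1·31/3 = -404/3
b_13 = 1·-404/3 + -2·-34/3 + 3·305/3 + 1·34 + -1·-35/3 = 716/3
b_14 = 1·716/3 + -2·-404/3 + 3·-34/3 + 1·305/3 + -1·34 = 1625/3
b_15 = 1·1625/3 + -2·716/3 + 3·-404/3 + 1·-34/3 + -1·305/3 = -1358/3
b_16 = 1·-1358/3 + -2·1625/3 + 3·716/3 + 1·-404/3 + -1·-34/3 = -2830/3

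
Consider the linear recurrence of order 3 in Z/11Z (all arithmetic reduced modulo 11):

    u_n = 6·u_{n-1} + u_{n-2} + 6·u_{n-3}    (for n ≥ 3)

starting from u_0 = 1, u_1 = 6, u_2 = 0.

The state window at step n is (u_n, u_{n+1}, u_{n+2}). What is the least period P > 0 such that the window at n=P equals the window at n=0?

n=0: window = (1, 6, 0)
n=1: window = (6, 0, 1)
n=2: window = (0, 1, 9)
n=3: window = (1, 9, 0)
n=4: window = (9, 0, 4)
n=5: window = (0, 4, 1)
n=6: window = (4, 1, 10)
n=7: window = (1, 10, 8)
n=8: window = (10, 8, 9)
n=9: window = (8, 9, 1)
n=10: window = (9, 1, 8)
n=11: window = (1, 8, 4)
n=12: window = (8, 4, 5)
n=13: window = (4, 5, 5)
n=14: window = (5, 5, 4)
n=15: window = (5, 4, 4)
n=16: window = (4, 4, 3)
n=17: window = (4, 3, 2)
n=18: window = (3, 2, 6)
n=19: window = (2, 6, 1)
n=20: window = (6, 1, 2)
n=21: window = (1, 2, 5)
n=22: window = (2, 5, 5)
n=23: window = (5, 5, 3)
n=24: window = (5, 3, 9)
n=25: window = (3, 9, 10)
n=26: window = (9, 10, 10)
n=27: window = (10, 10, 3)
n=28: window = (10, 3, 0)
n=29: window = (3, 0, 8)
n=30: window = (0, 8, 0)
n=31: window = (8, 0, 8)
n=32: window = (0, 8, 8)
n=33: window = (8, 8, 1)
n=34: window = (8, 1, 7)
n=35: window = (1, 7, 3)
n=36: window = (7, 3, 9)
n=37: window = (3, 9, 0)
n=38: window = (9, 0, 5)
n=39: window = (0, 5, 7)
n=40: window = (5, 7, 3)
…
n=1328: window = (5, 3, 1)
n=1329: window = (3, 1, 6)
n=1330: window = (1, 6, 0)
window at n=1330 equals window at n=0 → period = 1330

1330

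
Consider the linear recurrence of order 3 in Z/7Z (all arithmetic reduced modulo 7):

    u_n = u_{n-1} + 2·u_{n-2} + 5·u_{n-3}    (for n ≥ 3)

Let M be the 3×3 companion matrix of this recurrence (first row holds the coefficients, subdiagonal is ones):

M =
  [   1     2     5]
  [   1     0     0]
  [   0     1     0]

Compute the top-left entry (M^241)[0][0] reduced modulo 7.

1

(M^241)[0][0] is the top entry after applying M 241 times to the unit state (1, 0, 0). Equivalently it is h_{243} for the auxiliary sequence (h_n) obeying the same recurrence with h_2 = 1 and h_i = 0 for 0 ≤ i < 2:
h_3 = 1·1 + 2·0 + 5·0 = 1
h_4 = 1·1 + 2·1 + 5·0 = 3
h_5 = 1·3 + 2·1 + 5·1 = 3
h_6 = 1·3 + 2·3 + 5·1 = 0
h_7 = 1·0 + 2·3 + 5·3 = 0
h_8 = 1·0 + 2·0 + 5·3 = 1
(h_6, h_7, h_8) = (0, 0, 1) = (h_0, h_1, h_2), so the sequence has period 6.
243 ≡ 3 (mod 6), hence h_243 = h_3 = 1.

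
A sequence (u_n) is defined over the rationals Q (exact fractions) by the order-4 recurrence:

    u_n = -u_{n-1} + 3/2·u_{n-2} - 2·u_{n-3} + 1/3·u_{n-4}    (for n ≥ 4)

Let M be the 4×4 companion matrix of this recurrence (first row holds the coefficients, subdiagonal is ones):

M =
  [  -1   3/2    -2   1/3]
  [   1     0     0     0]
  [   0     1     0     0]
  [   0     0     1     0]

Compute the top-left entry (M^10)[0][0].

118943/96

(M^10)[0][0] is the top entry after applying M 10 times to the unit state (1, 0, 0, 0). Equivalently it is h_{13} for the auxiliary sequence (h_n) obeying the same recurrence with h_3 = 1 and h_i = 0 for 0 ≤ i < 3:
h_4 = -1·1 + 3/2·0 + -2·0 + 1/3·0 = -1
h_5 = -1·-1 + 3/2·1 + -2·0 + 1/3·0 = 5/2
h_6 = -1·5/2 + 3/2·-1 + -2·1 + 1/3·0 = -6
h_7 = -1·-6 + 3/2·5/2 + -2·-1 + 1/3·1 = 145/12
h_8 = -1·145/12 + 3/2·-6 + -2·5/2 + 1/3·-1 = -317/12
h_9 = -1·-317/12 + 3/2·145/12 + -2·-6 + 1/3·5/2 = 459/8
h_10 = -1·459/8 + 3/2·-317/12 + -2·145/12 + 1/3·-6 = -739/6
h_11 = -1·-739/6 + 3/2·459/8 + -2·-317/12 + 1/3·145/12 = 38317/144
h_12 = -1·38317/144 + 3/2·-739/6 + -2·459/8 + 1/3·-317/12 = -27571/48
h_13 = -1·-27571/48 + 3/2·38317/144 + -2·-739/6 + 1/3·459/8 = 118943/96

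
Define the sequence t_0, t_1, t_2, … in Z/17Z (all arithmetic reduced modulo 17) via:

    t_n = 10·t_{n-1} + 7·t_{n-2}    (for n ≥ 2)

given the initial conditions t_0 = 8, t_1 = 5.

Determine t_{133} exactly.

9

t_2 = 10·5 + 7·8 = 4
t_3 = 10·4 + 7·5 = 7
t_4 = 10·7 + 7·4 = 13
t_5 = 10·13 + 7·7 = 9
t_6 = 10·9 + 7·13 = 11
t_7 = 10·11 + 7·9 = 3
t_8 = 10·3 + 7·11 = 5
t_9 = 10·5 + 7·3 = 3
t_10 = 10·3 + 7·5 = 14
t_11 = 10·14 + 7·3 = 8
t_12 = 10·8 + 7·14 = 8
t_13 = 10·8 + 7·8 = 0
t_14 = 10·0 + 7·8 = 5
t_15 = 10·5 + 7·0 = 16
t_16 = 10·16 + 7·5 = 8
t_17 = 10·8 + 7·16 = 5
(t_16, t_17) = (8, 5) = (t_0, t_1), so the sequence has period 16.
133 ≡ 5 (mod 16), hence t_133 = t_5 = 9.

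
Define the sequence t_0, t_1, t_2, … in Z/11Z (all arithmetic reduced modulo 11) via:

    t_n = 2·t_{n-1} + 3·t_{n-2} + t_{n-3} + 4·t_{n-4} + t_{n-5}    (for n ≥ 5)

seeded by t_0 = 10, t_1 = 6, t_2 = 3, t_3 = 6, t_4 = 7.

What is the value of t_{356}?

t_5 = 2·7 + 3·6 + 1·3 + 4·6 + 1·10 = 3
t_6 = 2·3 + 3·7 + 1·6 + 4·3 + 1·6 = 7
t_7 = 2·7 + 3·3 + 1·7 + 4·6 + 1·3 = 2
t_8 = 2·2 + 3·7 + 1·3 + 4·7 + 1·6 = 7
t_9 = 2·7 + 3·2 + 1·7 + 4·3 + 1·7 = 2
t_10 = 2·2 + 3·7 + 1·2 + 4·7 + 1·3 = 3
Continuing the recurrence:
  t_11 = 1;  t_12 = 10;  t_13 = 8;  t_14 = 6;  t_15 = 9;  t_16 = 8
  t_17 = 3;  t_18 = 5;  t_19 = 3;  t_20 = 10;  t_21 = 10;  t_22 = 10
  t_23 = 0;  t_24 = 6;  t_25 = 6;  t_26 = 3;  t_27 = 7;  t_28 = 9
  t_29 = 6;  t_30 = 9;  t_31 = 10;  t_32 = 8;  t_33 = 0;  t_34 = 10
  t_35 = 0;  t_36 = 6;  t_37 = 8;  t_38 = 8;  t_39 = 1;  t_40 = 3
  t_41 = 0;  t_42 = 6;  t_43 = 5;  t_44 = 8;  t_45 = 7;  t_46 = 1
  t_47 = 2;  t_48 = 7;  t_49 = 2;  t_50 = 5;  t_51 = 10;  t_52 = 1
  t_53 = 8;  t_54 = 7;  t_55 = 7;  t_56 = 2;  t_57 = 10;  t_58 = 3
  t_59 = 7;  t_60 = 4;  t_61 = 8;  t_62 = 2;  t_63 = 8;  t_64 = 9
  t_65 = 3;  t_66 = 2;  t_67 = 1;  t_68 = 0;  t_69 = 4;  t_70 = 9
  t_71 = 3;  t_72 = 5;  t_73 = 0;  t_74 = 3;  t_75 = 10;  t_76 = 8
  t_77 = 10;  t_78 = 0;  t_79 = 4;  t_80 = 5;  t_81 = 4;  t_82 = 4
  t_83 = 8;  t_84 = 1;  t_85 = 7;  t_86 = 1;  t_87 = 5;  t_88 = 10
  t_89 = 10;  t_90 = 0;  t_91 = 6;  t_92 = 1;  t_93 = 4;  t_94 = 5
  t_95 = 3;  t_96 = 2;  t_97 = 2;  t_98 = 4;  t_99 = 0;  t_100 = 3
  t_101 = 9;  t_102 = 1;  t_103 = 3;  t_104 = 8;  t_105 = 10;  t_106 = 5
  t_107 = 6;  t_108 = 6;  t_109 = 6;  t_110 = 0;  t_111 = 9;  t_112 = 10
  t_113 = 0;  t_114 = 1;  t_115 = 4;  t_116 = 5;  t_117 = 0;  t_118 = 1
  t_119 = 2;  t_120 = 9;  t_121 = 8;  t_122 = 5;  t_123 = 8;  t_124 = 0
  t_125 = 4;  t_126 = 0;  t_127 = 5;  t_128 = 0;  t_129 = 9;  t_130 = 5
  t_131 = 2;  t_132 = 0;  t_133 = 3;  t_134 = 4;  t_135 = 8;  t_136 = 0
  t_137 = 7;  t_138 = 8;  t_139 = 7;  t_140 = 9;  t_141 = 9;  t_142 = 3
  t_143 = 1;  t_144 = 8;  t_145 = 1;  t_146 = 4;  t_147 = 4;  t_148 = 10
  t_149 = 4;  t_150 = 4;  t_151 = 6;  t_152 = 6;  t_153 = 5;  t_154 = 10
  t_155 = 3;  t_156 = 5;  t_157 = 0;  t_158 = 8;  t_159 = 10;  t_160 = 1
  t_161 = 1;  t_162 = 3;  t_163 = 3;  t_164 = 8;  t_165 = 0;  t_166 = 7
  t_167 = 4;  t_168 = 9;  t_169 = 1;  t_170 = 6;  t_171 = 3;  t_172 = 10
  t_173 = 4;  t_174 = 0;  t_175 = 7;  t_176 = 6;  t_177 = 4;  t_178 = 4
  t_179 = 10;  t_180 = 1;  t_181 = 3;  t_182 = 6;  t_183 = 0;  t_184 = 2
  t_185 = 1;  t_186 = 2;  t_187 = 4;  t_188 = 1;  t_189 = 0;  t_190 = 5
  t_191 = 7;  t_192 = 4;  t_193 = 2;  t_194 = 10;  t_195 = 8;  t_196 = 5
  t_197 = 1;  t_198 = 1;  t_199 = 8;  t_200 = 4;  t_201 = 9;  t_202 = 10
  t_203 = 7;  t_204 = 0;  t_205 = 5;  t_206 = 0;  t_207 = 9;  t_208 = 8
  t_209 = 8;  t_210 = 10;  t_211 = 0;  t_212 = 2;  t_213 = 10;  t_214 = 8
  t_215 = 3;  t_216 = 4;  t_217 = 1;  t_218 = 4;  t_219 = 2;  t_220 = 3
  t_221 = 2;  t_222 = 10;  t_223 = 8;  t_224 = 7;  t_225 = 4;  t_226 = 2
  t_227 = 10;  t_228 = 0;  t_229 = 0;  t_230 = 0;  t_231 = 9;  t_232 = 6
  t_233 = 6;  t_234 = 6;  t_235 = 6;  t_236 = 3;  t_237 = 5;  t_238 = 0
  t_239 = 4;  t_240 = 9;  t_241 = 9;  t_242 = 10;  t_243 = 6;  t_244 = 3
  t_245 = 2;  t_246 = 2;  t_247 = 3;  t_248 = 10;  t_249 = 9;  t_250 = 6
  t_251 = 8;  t_252 = 9;  t_253 = 6;  t_254 = 3;  t_255 = 5;  t_256 = 3
  t_257 = 2;  t_258 = 3;  t_259 = 5;  t_260 = 5;  t_261 = 6;  t_262 = 2
  t_263 = 6;  t_264 = 5;  t_265 = 4;  t_266 = 10;  t_267 = 8;  t_268 = 10
  t_269 = 9;  t_270 = 1;  t_271 = 4;  t_272 = 2;  t_273 = 8;  t_274 = 6
  t_275 = 0;  t_276 = 5;  t_277 = 6;  t_278 = 4;  t_279 = 4;  t_280 = 2
  t_281 = 5;  t_282 = 9;  t_283 = 0;  t_284 = 0;  t_285 = 9;  t_286 = 4
  t_287 = 0;  t_288 = 10;  t_289 = 5;  t_290 = 10;  t_291 = 5;  t_292 = 8
  t_293 = 5;  t_294 = 7;  t_295 = 1;  t_296 = 10;  t_297 = 3;  t_298 = 4
  t_299 = 5;  t_300 = 0;  t_301 = 8;  t_302 = 7;  t_303 = 7;  t_304 = 4
  t_305 = 2;  t_306 = 4;  t_307 = 9;  t_308 = 0;  t_309 = 10;  t_310 = 3
  t_311 = 10;  t_312 = 4;  t_313 = 4;  t_314 = 8;  t_315 = 9;  t_316 = 6
  t_317 = 1;  t_318 = 10;  t_319 = 7;  t_320 = 1;  t_321 = 10;  t_322 = 5
  t_323 = 2;  t_324 = 7;  t_325 = 0;  t_326 = 9;  t_327 = 5;  t_328 = 1
  t_329 = 0;  t_330 = 0;  t_331 = 8;  t_332 = 3;  t_333 = 9;  t_334 = 2
  t_335 = 0;  t_336 = 2;  t_337 = 1;  t_338 = 3;  t_339 = 2;  t_340 = 0
  t_341 = 4;  t_342 = 1;  t_343 = 3;  t_344 = 4;  t_345 = 1;  t_346 = 3
  t_347 = 4;  t_348 = 4;  t_349 = 9;  t_350 = 3;  t_351 = 1;  t_352 = 7
  t_353 = 5;  t_354 = 9
t_355 = 2·9 + 3·5 + 1·7 + 4·1 + 1·3 = 3
t_356 = 2·3 + 3·9 + 1·5 + 4·7 + 1·1 = 1

1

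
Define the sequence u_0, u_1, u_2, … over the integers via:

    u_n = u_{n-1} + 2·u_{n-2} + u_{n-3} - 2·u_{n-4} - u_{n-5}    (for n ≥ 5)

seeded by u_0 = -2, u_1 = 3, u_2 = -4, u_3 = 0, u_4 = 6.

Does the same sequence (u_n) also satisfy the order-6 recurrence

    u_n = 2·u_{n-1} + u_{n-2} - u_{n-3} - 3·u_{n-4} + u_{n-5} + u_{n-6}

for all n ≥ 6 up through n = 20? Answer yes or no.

yes

Terms u_0..u_20: -2, 3, -4, 0, 6, -2, 15, 21, 37, 92, 159, 323, 638, 1222, 2411, 4688, 9133, 17838, 34748, 67770, 132150
n=6: candidate gives 15, actual u_6 = 15 ✓
n=7: candidate gives 21, actual u_7 = 21 ✓
n=8: candidate gives 37, actual u_8 = 37 ✓
n=9: candidate gives 92, actual u_9 = 92 ✓
n=10: candidate gives 159, actual u_10 = 159 ✓
n=11: candidate gives 323, actual u_11 = 323 ✓
n=12: candidate gives 638, actual u_12 = 638 ✓
n=13: candidate gives 1222, actual u_13 = 1222 ✓
n=14: candidate gives 2411, actual u_14 = 2411 ✓
n=15: candidate gives 4688, actual u_15 = 4688 ✓
n=16: candidate gives 9133, actual u_16 = 9133 ✓
n=17: candidate gives 17838, actual u_17 = 17838 ✓
n=18: candidate gives 34748, actual u_18 = 34748 ✓
n=19: candidate gives 67770, actual u_19 = 67770 ✓
n=20: candidate gives 132150, actual u_20 = 132150 ✓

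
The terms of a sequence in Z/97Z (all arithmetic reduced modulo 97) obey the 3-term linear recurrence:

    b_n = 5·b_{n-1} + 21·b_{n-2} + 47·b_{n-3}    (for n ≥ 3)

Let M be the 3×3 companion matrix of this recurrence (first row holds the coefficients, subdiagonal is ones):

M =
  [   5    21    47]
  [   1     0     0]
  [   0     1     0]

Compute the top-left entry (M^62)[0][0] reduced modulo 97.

(M^62)[0][0] is the top entry after applying M 62 times to the unit state (1, 0, 0). Equivalently it is h_{64} for the auxiliary sequence (h_n) obeying the same recurrence with h_2 = 1 and h_i = 0 for 0 ≤ i < 2:
h_3 = 5·1 + 21·0 + 47·0 = 5
h_4 = 5·5 + 21·1 + 47·0 = 46
h_5 = 5·46 + 21·5 + 47·1 = 91
h_6 = 5·91 + 21·46 + 47·5 = 7
h_7 = 5·7 + 21·91 + 47·46 = 34
h_8 = 5·34 + 21·7 + 47·91 = 35
h_9 = 5·35 + 21·34 + 47·7 = 54
h_10 = 5·54 + 21·35 + 47·34 = 81
h_11 = 5·81 + 21·54 + 47·35 = 80
h_12 = 5·80 + 21·81 + 47·54 = 80
h_13 = 5·80 + 21·80 + 47·81 = 67
h_14 = 5·67 + 21·80 + 47·80 = 52
h_15 = 5·52 + 21·67 + 47·80 = 92
h_16 = 5·92 + 21·52 + 47·67 = 45
h_17 = 5·45 + 21·92 + 47·52 = 42
h_18 = 5·42 + 21·45 + 47·92 = 47
h_19 = 5·47 + 21·42 + 47·45 = 31
h_20 = 5·31 + 21·47 + 47·42 = 12
h_21 = 5·12 + 21·31 + 47·47 = 10
h_22 = 5·10 + 21·12 + 47·31 = 13
h_23 = 5·13 + 21·10 + 47·12 = 63
h_24 = 5·63 + 21·13 + 47·10 = 88
h_25 = 5·88 + 21·63 + 47·13 = 46
h_26 = 5·46 + 21·88 + 47·63 = 92
h_27 = 5·92 + 21·46 + 47·88 = 33
h_28 = 5·33 + 21·92 + 47·46 = 88
h_29 = 5·88 + 21·33 + 47·92 = 25
h_30 = 5·25 + 21·88 + 47·33 = 32
h_31 = 5·32 + 21·25 + 47·88 = 68
h_32 = 5·68 + 21·32 + 47·25 = 53
h_33 = 5·53 + 21·68 + 47·32 = 93
h_34 = 5·93 + 21·53 + 47·68 = 21
h_35 = 5·21 + 21·93 + 47·53 = 87
h_36 = 5·87 + 21·21 + 47·93 = 9
h_37 = 5·9 + 21·87 + 47·21 = 46
h_38 = 5·46 + 21·9 + 47·87 = 46
h_39 = 5·46 + 21·46 + 47·9 = 67
h_40 = 5·67 + 21·46 + 47·46 = 68
h_41 = 5·68 + 21·67 + 47·46 = 29
h_42 = 5·29 + 21·68 + 47·67 = 66
h_43 = 5·66 + 21·29 + 47·68 = 61
h_44 = 5·61 + 21·66 + 47·29 = 47
h_45 = 5·47 + 21·61 + 47·66 = 59
h_46 = 5·59 + 21·47 + 47·61 = 75
h_47 = 5·75 + 21·59 + 47·47 = 40
h_48 = 5·40 + 21·75 + 47·59 = 86
h_49 = 5·86 + 21·40 + 47·75 = 42
h_50 = 5·42 + 21·86 + 47·40 = 16
h_51 = 5·16 + 21·42 + 47·86 = 57
h_52 = 5·57 + 21·16 + 47·42 = 73
h_53 = 5·73 + 21·57 + 47·16 = 83
h_54 = 5·83 + 21·73 + 47·57 = 68
h_55 = 5·68 + 21·83 + 47·73 = 82
h_56 = 5·82 + 21·68 + 47·83 = 16
h_57 = 5·16 + 21·82 + 47·68 = 51
h_58 = 5·51 + 21·16 + 47·82 = 80
h_59 = 5·80 + 21·51 + 47·16 = 89
h_60 = 5·89 + 21·80 + 47·51 = 60
h_61 = 5·60 + 21·89 + 47·80 = 12
h_62 = 5·12 + 21·60 + 47·89 = 71
h_63 = 5·71 + 21·12 + 47·60 = 32
h_64 = 5·32 + 21·71 + 47·12 = 81

81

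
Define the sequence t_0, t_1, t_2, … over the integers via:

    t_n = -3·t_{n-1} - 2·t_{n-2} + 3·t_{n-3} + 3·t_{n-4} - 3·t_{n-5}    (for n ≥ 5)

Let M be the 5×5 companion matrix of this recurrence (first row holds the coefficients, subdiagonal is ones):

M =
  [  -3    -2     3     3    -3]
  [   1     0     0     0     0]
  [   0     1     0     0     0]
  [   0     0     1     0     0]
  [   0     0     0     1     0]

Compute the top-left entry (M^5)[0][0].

(M^5)[0][0] is the top entry after applying M 5 times to the unit state (1, 0, 0, 0, 0). Equivalently it is h_{9} for the auxiliary sequence (h_n) obeying the same recurrence with h_4 = 1 and h_i = 0 for 0 ≤ i < 4:
h_5 = -3·1 + -2·0 + 3·0 + 3·0 + -3·0 = -3
h_6 = -3·-3 + -2·1 + 3·0 + 3·0 + -3·0 = 7
h_7 = -3·7 + -2·-3 + 3·1 + 3·0 + -3·0 = -12
h_8 = -3·-12 + -2·7 + 3·-3 + 3·1 + -3·0 = 16
h_9 = -3·16 + -2·-12 + 3·7 + 3·-3 + -3·1 = -15

-15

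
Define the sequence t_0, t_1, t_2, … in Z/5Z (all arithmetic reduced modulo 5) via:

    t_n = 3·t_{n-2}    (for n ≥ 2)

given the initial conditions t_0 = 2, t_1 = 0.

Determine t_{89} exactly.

t_2 = 0·0 + 3·2 = 1
t_3 = 0·1 + 3·0 = 0
t_4 = 0·0 + 3·1 = 3
t_5 = 0·3 + 3·0 = 0
t_6 = 0·0 + 3·3 = 4
t_7 = 0·4 + 3·0 = 0
t_8 = 0·0 + 3·4 = 2
t_9 = 0·2 + 3·0 = 0
(t_8, t_9) = (2, 0) = (t_0, t_1), so the sequence has period 8.
89 ≡ 1 (mod 8), hence t_89 = t_1 = 0.

0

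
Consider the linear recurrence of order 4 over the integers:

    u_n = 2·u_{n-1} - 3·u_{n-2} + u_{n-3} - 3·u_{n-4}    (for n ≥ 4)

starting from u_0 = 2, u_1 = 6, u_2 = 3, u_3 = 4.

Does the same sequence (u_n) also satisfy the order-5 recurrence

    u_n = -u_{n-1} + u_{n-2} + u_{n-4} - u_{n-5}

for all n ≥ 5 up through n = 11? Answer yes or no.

no

Terms u_0..u_11: 2, 6, 3, 4, -1, -29, -60, -46, 62, 289, 526, 385
n=5: candidate gives 9, actual u_5 = -29 ✗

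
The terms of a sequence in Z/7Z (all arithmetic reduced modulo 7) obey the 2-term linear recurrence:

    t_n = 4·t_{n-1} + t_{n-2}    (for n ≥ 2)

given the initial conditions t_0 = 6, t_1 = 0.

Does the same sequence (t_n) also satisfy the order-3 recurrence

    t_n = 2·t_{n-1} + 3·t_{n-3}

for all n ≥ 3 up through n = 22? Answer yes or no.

no

Terms t_0..t_22: 6, 0, 6, 3, 4, 5, 3, 3, 1, 0, 1, 4, 3, 2, 4, 4, 6, 0, 6, 3, 4, 5, 3
n=3: candidate gives 2, actual t_3 = 3 ✗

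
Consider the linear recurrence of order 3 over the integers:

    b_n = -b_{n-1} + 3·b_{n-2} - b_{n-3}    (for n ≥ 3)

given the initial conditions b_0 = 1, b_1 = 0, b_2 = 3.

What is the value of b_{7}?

-168

b_3 = -1·3 + 3·0 + -1·1 = -4
b_4 = -1·-4 + 3·3 + -1·0 = 13
b_5 = -1·13 + 3·-4 + -1·3 = -28
b_6 = -1·-28 + 3·13 + -1·-4 = 71
b_7 = -1·71 + 3·-28 + -1·13 = -168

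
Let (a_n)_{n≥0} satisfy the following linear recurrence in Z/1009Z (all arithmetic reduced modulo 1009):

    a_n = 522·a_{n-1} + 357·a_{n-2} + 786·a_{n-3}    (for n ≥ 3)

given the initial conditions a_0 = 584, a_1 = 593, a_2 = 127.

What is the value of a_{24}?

303

a_3 = 522·127 + 357·593 + 786·584 = 449
a_4 = 522·449 + 357·127 + 786·593 = 164
a_5 = 522·164 + 357·449 + 786·127 = 645
a_6 = 522·645 + 357·164 + 786·449 = 483
a_7 = 522·483 + 357·645 + 786·164 = 850
a_8 = 522·850 + 357·483 + 786·645 = 84
a_9 = 522·84 + 357·850 + 786·483 = 456
a_10 = 522·456 + 357·84 + 786·850 = 777
a_11 = 522·777 + 357·456 + 786·84 = 758
a_12 = 522·758 + 357·777 + 786·456 = 283
a_13 = 522·283 + 357·758 + 786·777 = 883
a_14 = 522·883 + 357·283 + 786·758 = 422
a_15 = 522·422 + 357·883 + 786·283 = 194
a_16 = 522·194 + 357·422 + 786·883 = 527
a_17 = 522·527 + 357·194 + 786·422 = 14
a_18 = 522·14 + 357·527 + 786·194 = 835
a_19 = 522·835 + 357·14 + 786·527 = 467
a_20 = 522·467 + 357·835 + 786·14 = 950
a_21 = 522·950 + 357·467 + 786·835 = 166
a_22 = 522·166 + 357·950 + 786·467 = 799
a_23 = 522·799 + 357·166 + 786·950 = 132
a_24 = 522·132 + 357·799 + 786·166 = 303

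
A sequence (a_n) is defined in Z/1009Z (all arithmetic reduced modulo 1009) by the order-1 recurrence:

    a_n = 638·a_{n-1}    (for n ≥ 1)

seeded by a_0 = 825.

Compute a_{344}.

141

a_1 = 638·825 = 661
a_2 = 638·661 = 965
a_3 = 638·965 = 180
a_4 = 638·180 = 823
a_5 = 638·823 = 394
a_6 = 638·394 = 131
Continuing the recurrence:
  a_7 = 840;  a_8 = 141;  a_9 = 157;  a_10 = 275;  a_11 = 893;  a_12 = 658
  a_13 = 60;  a_14 = 947;  a_15 = 804;  a_16 = 380;  a_17 = 280;  a_18 = 47
  a_19 = 725;  a_20 = 428;  a_21 = 634;  a_22 = 892;  a_23 = 20;  a_24 = 652
  a_25 = 268;  a_26 = 463;  a_27 = 766;  a_28 = 352;  a_29 = 578;  a_30 = 479
  a_31 = 884;  a_32 = 970;  a_33 = 343;  a_34 = 890;  a_35 = 762;  a_36 = 827
  a_37 = 928;  a_38 = 790;  a_39 = 529;  a_40 = 496;  a_41 = 631;  a_42 = 996
  a_43 = 787;  a_44 = 633;  a_45 = 254;  a_46 = 612;  a_47 = 982;  a_48 = 936
  a_49 = 849;  a_50 = 838;  a_51 = 883;  a_52 = 332;  a_53 = 935;  a_54 = 211
  a_55 = 421;  a_56 = 204;  a_57 = 1000;  a_58 = 312;  a_59 = 283;  a_60 = 952
  a_61 = 967;  a_62 = 447;  a_63 = 648;  a_64 = 743;  a_65 = 813;  a_66 = 68
  a_67 = 1006;  a_68 = 104;  a_69 = 767;  a_70 = 990;  a_71 = 995;  a_72 = 149
  a_73 = 216;  a_74 = 584;  a_75 = 271;  a_76 = 359;  a_77 = 1008;  a_78 = 371
  a_79 = 592;  a_80 = 330;  a_81 = 668;  a_82 = 386;  a_83 = 72;  a_84 = 531
  a_85 = 763;  a_86 = 456;  a_87 = 336;  a_88 = 460;  a_89 = 870;  a_90 = 110
  a_91 = 559;  a_92 = 465;  a_93 = 24;  a_94 = 177;  a_95 = 927;  a_96 = 152
  a_97 = 112;  a_98 = 826;  a_99 = 290;  a_100 = 373;  a_101 = 859;  a_102 = 155
  a_103 = 8;  a_104 = 59;  a_105 = 309;  a_106 = 387;  a_107 = 710;  a_108 = 948
  a_109 = 433;  a_110 = 797;  a_111 = 959;  a_112 = 388;  a_113 = 339;  a_114 = 356
  a_115 = 103;  a_116 = 129;  a_117 = 573;  a_118 = 316;  a_119 = 817;  a_120 = 602
  a_121 = 656;  a_122 = 802;  a_123 = 113;  a_124 = 455;  a_125 = 707;  a_126 = 43
  a_127 = 191;  a_128 = 778;  a_129 = 945;  a_130 = 537;  a_131 = 555;  a_132 = 940
  a_133 = 374;  a_134 = 488;  a_135 = 572;  a_136 = 687;  a_137 = 400;  a_138 = 932
  a_139 = 315;  a_140 = 179;  a_141 = 185;  a_142 = 986;  a_143 = 461;  a_144 = 499
  a_145 = 527;  a_146 = 229;  a_147 = 806;  a_148 = 647;  a_149 = 105;  a_150 = 396
  a_151 = 398;  a_152 = 665;  a_153 = 490;  a_154 = 839;  a_155 = 512;  a_156 = 749
  a_157 = 605;  a_158 = 552;  a_159 = 35;  a_160 = 132;  a_161 = 469;  a_162 = 558
  a_163 = 836;  a_164 = 616;  a_165 = 507;  a_166 = 586;  a_167 = 538;  a_168 = 184
  a_169 = 348;  a_170 = 44;  a_171 = 829;  a_172 = 186;  a_173 = 615;  a_174 = 878
  a_175 = 169;  a_176 = 868;  a_177 = 852;  a_178 = 734;  a_179 = 116;  a_180 = 351
  a_181 = 949;  a_182 = 62;  a_183 = 205;  a_184 = 629;  a_185 = 729;  a_186 = 962
  a_187 = 284;  a_188 = 581;  a_189 = 375;  a_190 = 117;  a_191 = 989;  a_192 = 357
  a_193 = 741;  a_194 = 546;  a_195 = 243;  a_196 = 657;  a_197 = 431;  a_198 = 530
  a_199 = 125;  a_200 = 39;  a_201 = 666;  a_202 = 119;  a_203 = 247;  a_204 = 182
  a_205 = 81;  a_206 = 219;  a_207 = 480;  a_208 = 513;  a_209 = 378;  a_210 = 13
  a_211 = 222;  a_212 = 376;  a_213 = 755;  a_214 = 397;  a_215 = 27;  a_216 = 73
  a_217 = 160;  a_218 = 171;  a_219 = 126;  a_220 = 677;  a_221 = 74;  a_222 = 798
  a_223 = 588;  a_224 = 805;  a_225 = 9;  a_226 = 697;  a_227 = 726;  a_228 = 57
  a_229 = 42;  a_230 = 562;  a_231 = 361;  a_232 = 266;  a_233 = 196;  a_234 = 941
  a_235 = 3;  a_236 = 905;  a_237 = 242;  a_238 = 19;  a_239 = 14;  a_240 = 860
  a_241 = 793;  a_242 = 425;  a_243 = 738;  a_244 = 650;  a_245 = 1;  a_246 = 638
  a_247 = 417;  a_248 = 679;  a_249 = 341;  a_250 = 623;  a_251 = 937;  a_252 = 478
  a_253 = 246;  a_254 = 553;  a_255 = 673;  a_256 = 549;  a_257 = 139;  a_258 = 899
  a_259 = 450;  a_260 = 544;  a_261 = 985;  a_262 = 832;  a_263 = 82;  a_264 = 857
  a_265 = 897;  a_266 = 183;  a_267 = 719;  a_268 = 636;  a_269 = 150;  a_270 = 854
  a_271 = 1001;  a_272 = 950;  a_273 = 700;  a_274 = 622;  a_275 = 299;  a_276 = 61
  a_277 = 576;  a_278 = 212;  a_279 = 50;  a_280 = 621;  a_281 = 670;  a_282 = 653
  a_283 = 906;  a_284 = 880;  a_285 = 436;  a_286 = 693;  a_287 = 192;  a_288 = 407
  a_289 = 353;  a_290 = 207;  a_291 = 896;  a_292 = 554;  a_293 = 302;  a_294 = 966
  a_295 = 818;  a_296 = 231;  a_297 = 64;  a_298 = 472;  a_299 = 454;  a_300 = 69
  a_301 = 635;  a_302 = 521;  a_303 = 437;  a_304 = 322;  a_305 = 609;  a_306 = 77
  a_307 = 694;  a_308 = 830;  a_309 = 824;  a_310 = 23;  a_311 = 548;  a_312 = 510
  a_313 = 482;  a_314 = 780;  a_315 = 203;  a_316 = 362;  a_317 = 904;  a_318 = 613
  a_319 = 611;  a_320 = 344;  a_321 = 519;  a_322 = 170;  a_323 = 497;  a_324 = 260
  a_325 = 404;  a_326 = 457;  a_327 = 974;  a_328 = 877;  a_329 = 540;  a_330 = 451
  a_331 = 173;  a_332 = 393;  a_333 = 502;  a_334 = 423;  a_335 = 471;  a_336 = 825
  a_337 = 661;  a_338 = 965;  a_339 = 180;  a_340 = 823;  a_341 = 394;  a_342 = 131
a_343 = 638·131 = 840
a_344 = 638·840 = 141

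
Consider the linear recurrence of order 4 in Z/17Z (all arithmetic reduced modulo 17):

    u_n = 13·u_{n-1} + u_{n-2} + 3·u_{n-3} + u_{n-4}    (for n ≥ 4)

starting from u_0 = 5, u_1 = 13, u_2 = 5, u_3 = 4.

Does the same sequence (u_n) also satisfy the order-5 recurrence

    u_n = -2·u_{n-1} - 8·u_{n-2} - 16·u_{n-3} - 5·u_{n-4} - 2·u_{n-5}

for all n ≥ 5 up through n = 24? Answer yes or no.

Terms u_0..u_24: 5, 13, 5, 4, 16, 2, 8, 5, 10, 8, 1, 5, 15, 7, 3, 11, 12, 13, 13, 8, 15, 0, 1, 15, 7
n=5: candidate gives 2, actual u_5 = 2 ✓
n=6: candidate gives 8, actual u_6 = 8 ✓
n=7: candidate gives 5, actual u_7 = 5 ✓
n=8: candidate gives 10, actual u_8 = 10 ✓
n=9: candidate gives 8, actual u_9 = 8 ✓
n=10: candidate gives 1, actual u_10 = 1 ✓
n=11: candidate gives 5, actual u_11 = 5 ✓
n=12: candidate gives 15, actual u_12 = 15 ✓
n=13: candidate gives 7, actual u_13 = 7 ✓
n=14: candidate gives 3, actual u_14 = 3 ✓
n=15: candidate gives 11, actual u_15 = 11 ✓
n=16: candidate gives 12, actual u_16 = 12 ✓
n=17: candidate gives 13, actual u_17 = 13 ✓
n=18: candidate gives 13, actual u_18 = 13 ✓
n=19: candidate gives 8, actual u_19 = 8 ✓
n=20: candidate gives 15, actual u_20 = 15 ✓
n=21: candidate gives 0, actual u_21 = 0 ✓
n=22: candidate gives 1, actual u_22 = 1 ✓
n=23: candidate gives 15, actual u_23 = 15 ✓
n=24: candidate gives 7, actual u_24 = 7 ✓

yes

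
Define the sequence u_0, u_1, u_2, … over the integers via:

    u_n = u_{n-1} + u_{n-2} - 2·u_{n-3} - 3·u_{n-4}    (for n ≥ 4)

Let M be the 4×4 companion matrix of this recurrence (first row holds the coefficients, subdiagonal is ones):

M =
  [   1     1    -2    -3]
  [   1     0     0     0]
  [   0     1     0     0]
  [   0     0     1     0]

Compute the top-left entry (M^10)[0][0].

97

(M^10)[0][0] is the top entry after applying M 10 times to the unit state (1, 0, 0, 0). Equivalently it is h_{13} for the auxiliary sequence (h_n) obeying the same recurrence with h_3 = 1 and h_i = 0 for 0 ≤ i < 3:
h_4 = 1·1 + 1·0 + -2·0 + -3·0 = 1
h_5 = 1·1 + 1·1 + -2·0 + -3·0 = 2
h_6 = 1·2 + 1·1 + -2·1 + -3·0 = 1
h_7 = 1·1 + 1·2 + -2·1 + -3·1 = -2
h_8 = 1·-2 + 1·1 + -2·2 + -3·1 = -8
h_9 = 1·-8 + 1·-2 + -2·1 + -3·2 = -18
h_10 = 1·-18 + 1·-8 + -2·-2 + -3·1 = -25
h_11 = 1·-25 + 1·-18 + -2·-8 + -3·-2 = -21
h_12 = 1·-21 + 1·-25 + -2·-18 + -3·-8 = 14
h_13 = 1·14 + 1·-21 + -2·-25 + -3·-18 = 97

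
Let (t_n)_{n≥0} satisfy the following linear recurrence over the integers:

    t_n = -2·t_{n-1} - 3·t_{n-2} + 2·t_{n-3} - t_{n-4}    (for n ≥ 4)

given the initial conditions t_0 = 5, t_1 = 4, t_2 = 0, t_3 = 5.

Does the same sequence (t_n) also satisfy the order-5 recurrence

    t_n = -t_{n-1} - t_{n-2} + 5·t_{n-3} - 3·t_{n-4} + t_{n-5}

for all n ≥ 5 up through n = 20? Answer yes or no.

yes

Terms t_0..t_20: 5, 4, 0, 5, -7, -5, 41, -86, 46, 253, -857, 1133, 765, -6896, 14620, -8155, -42107, 144815, -194239, -122026, 1158506
n=5: candidate gives -5, actual t_5 = -5 ✓
n=6: candidate gives 41, actual t_6 = 41 ✓
n=7: candidate gives -86, actual t_7 = -86 ✓
n=8: candidate gives 46, actual t_8 = 46 ✓
n=9: candidate gives 253, actual t_9 = 253 ✓
n=10: candidate gives -857, actual t_10 = -857 ✓
n=11: candidate gives 1133, actual t_11 = 1133 ✓
n=12: candidate gives 765, actual t_12 = 765 ✓
n=13: candidate gives -6896, actual t_13 = -6896 ✓
n=14: candidate gives 14620, actual t_14 = 14620 ✓
n=15: candidate gives -8155, actual t_15 = -8155 ✓
n=16: candidate gives -42107, actual t_16 = -42107 ✓
n=17: candidate gives 144815, actual t_17 = 144815 ✓
n=18: candidate gives -194239, actual t_18 = -194239 ✓
n=19: candidate gives -122026, actual t_19 = -122026 ✓
n=20: candidate gives 1158506, actual t_20 = 1158506 ✓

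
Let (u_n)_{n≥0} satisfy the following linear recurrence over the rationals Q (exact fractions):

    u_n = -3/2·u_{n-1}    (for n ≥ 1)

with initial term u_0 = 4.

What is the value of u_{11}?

u_1 = -3/2·4 = -6
u_2 = -3/2·-6 = 9
u_3 = -3/2·9 = -27/2
u_4 = -3/2·-27/2 = 81/4
u_5 = -3/2·81/4 = -243/8
u_6 = -3/2·-243/8 = 729/16
u_7 = -3/2·729/16 = -2187/32
u_8 = -3/2·-2187/32 = 6561/64
u_9 = -3/2·6561/64 = -19683/128
u_10 = -3/2·-19683/128 = 59049/256
u_11 = -3/2·59049/256 = -177147/512

-177147/512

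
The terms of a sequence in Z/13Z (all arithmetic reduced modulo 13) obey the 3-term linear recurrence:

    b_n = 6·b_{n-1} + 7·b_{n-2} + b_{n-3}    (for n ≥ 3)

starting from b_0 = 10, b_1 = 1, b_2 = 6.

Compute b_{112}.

10

b_3 = 6·6 + 7·1 + 1·10 = 1
b_4 = 6·1 + 7·6 + 1·1 = 10
b_5 = 6·10 + 7·1 + 1·6 = 8
b_6 = 6·8 + 7·10 + 1·1 = 2
b_7 = 6·2 + 7·8 + 1·10 = 0
b_8 = 6·0 + 7·2 + 1·8 = 9
b_9 = 6·9 + 7·0 + 1·2 = 4
b_10 = 6·4 + 7·9 + 1·0 = 9
b_11 = 6·9 + 7·4 + 1·9 = 0
b_12 = 6·0 + 7·9 + 1·4 = 2
b_13 = 6·2 + 7·0 + 1·9 = 8
b_14 = 6·8 + 7·2 + 1·0 = 10
b_15 = 6·10 + 7·8 + 1·2 = 1
b_16 = 6·1 + 7·10 + 1·8 = 6
(b_14, b_15, b_16) = (10, 1, 6) = (b_0, b_1, b_2), so the sequence has period 14.
112 ≡ 0 (mod 14), hence b_112 = b_0 = 10.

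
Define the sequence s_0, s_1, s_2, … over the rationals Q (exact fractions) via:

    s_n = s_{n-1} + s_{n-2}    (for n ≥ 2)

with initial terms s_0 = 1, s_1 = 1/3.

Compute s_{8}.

s_2 = 1·1/3 + 1·1 = 4/3
s_3 = 1·4/3 + 1·1/3 = 5/3
s_4 = 1·5/3 + 1·4/3 = 3
s_5 = 1·3 + 1·5/3 = 14/3
s_6 = 1·14/3 + 1·3 = 23/3
s_7 = 1·23/3 + 1·14/3 = 37/3
s_8 = 1·37/3 + 1·23/3 = 20

20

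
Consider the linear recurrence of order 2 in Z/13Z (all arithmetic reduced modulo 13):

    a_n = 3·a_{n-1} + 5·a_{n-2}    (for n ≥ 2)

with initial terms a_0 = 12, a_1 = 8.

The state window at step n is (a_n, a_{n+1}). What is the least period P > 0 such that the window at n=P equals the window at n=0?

n=0: window = (12, 8)
n=1: window = (8, 6)
n=2: window = (6, 6)
n=3: window = (6, 9)
n=4: window = (9, 5)
n=5: window = (5, 8)
n=6: window = (8, 10)
n=7: window = (10, 5)
n=8: window = (5, 0)
n=9: window = (0, 12)
n=10: window = (12, 10)
n=11: window = (10, 12)
n=12: window = (12, 8)
window at n=12 equals window at n=0 → period = 12

12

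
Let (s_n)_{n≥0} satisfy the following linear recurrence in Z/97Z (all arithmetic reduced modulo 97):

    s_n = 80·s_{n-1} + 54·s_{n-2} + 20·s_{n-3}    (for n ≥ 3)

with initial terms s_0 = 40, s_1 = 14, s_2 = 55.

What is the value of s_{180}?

s_3 = 80·55 + 54·14 + 20·40 = 39
s_4 = 80·39 + 54·55 + 20·14 = 65
s_5 = 80·65 + 54·39 + 20·55 = 64
s_6 = 80·64 + 54·65 + 20·39 = 1
s_7 = 80·1 + 54·64 + 20·65 = 83
s_8 = 80·83 + 54·1 + 20·64 = 20
Continuing the recurrence:
  s_9 = 88;  s_10 = 80;  s_11 = 9;  s_12 = 10;  s_13 = 73;  s_14 = 61
  s_15 = 1;  s_16 = 81;  s_17 = 91;  s_18 = 34;  s_19 = 39;  s_20 = 83
  s_21 = 17;  s_22 = 26;  s_23 = 2;  s_24 = 61;  s_25 = 76;  s_26 = 5
  s_27 = 1;  s_28 = 27;  s_29 = 83;  s_30 = 67;  s_31 = 3;  s_32 = 86
  s_33 = 40;  s_34 = 47;  s_35 = 74;  s_36 = 43;  s_37 = 34;  s_38 = 23
  s_39 = 74;  s_40 = 82;  s_41 = 55;  s_42 = 26;  s_43 = 94;  s_44 = 33
  s_45 = 88;  s_46 = 32;  s_47 = 18;  s_48 = 78;  s_49 = 92;  s_50 = 1
  s_51 = 12;  s_52 = 41;  s_53 = 68;  s_54 = 37;  s_55 = 80;  s_56 = 58
  s_57 = 0;  s_58 = 76;  s_59 = 62;  s_60 = 43;  s_61 = 63;  s_62 = 66
  s_63 = 36;  s_64 = 41;  s_65 = 45;  s_66 = 35;  s_67 = 36;  s_68 = 44
  s_69 = 53;  s_70 = 61;  s_71 = 86;  s_72 = 79;  s_73 = 59;  s_74 = 36
  s_75 = 80;  s_76 = 18;  s_77 = 78;  s_78 = 82;  s_79 = 74;  s_80 = 74
  s_81 = 13;  s_82 = 17;  s_83 = 50;  s_84 = 37;  s_85 = 83;  s_86 = 35
  s_87 = 68;  s_88 = 66;  s_89 = 49;  s_90 = 17;  s_91 = 88;  s_92 = 14
  s_93 = 4;  s_94 = 23;  s_95 = 8;  s_96 = 22;  s_97 = 33;  s_98 = 11
  s_99 = 95;  s_100 = 27;  s_101 = 41;  s_102 = 42;  s_103 = 3;  s_104 = 30
  s_105 = 7;  s_106 = 9;  s_107 = 49;  s_108 = 84;  s_109 = 40;  s_110 = 83
  s_111 = 4;  s_112 = 73;  s_113 = 53;  s_114 = 17;  s_115 = 56;  s_116 = 56
  s_117 = 84;  s_118 = 0;  s_119 = 30;  s_120 = 6;  s_121 = 63;  s_122 = 47
  s_123 = 7;  s_124 = 90;  s_125 = 79;  s_126 = 68;  s_127 = 60;  s_128 = 61
  s_129 = 71;  s_130 = 86;  s_131 = 3;  s_132 = 96;  s_133 = 56;  s_134 = 24
  s_135 = 74;  s_136 = 91;  s_137 = 19;  s_138 = 57;  s_139 = 34;  s_140 = 67
  s_141 = 91;  s_142 = 35;  s_143 = 33;  s_144 = 45;  s_145 = 68;  s_146 = 91
  s_147 = 18;  s_148 = 51;  s_149 = 82;  s_150 = 71;  s_151 = 70;  s_152 = 16
  s_153 = 78;  s_154 = 65;  s_155 = 32;  s_156 = 64;  s_157 = 0;  s_158 = 22
  s_159 = 33;  s_160 = 45;  s_161 = 2;  s_162 = 49;  s_163 = 78;  s_164 = 2
  s_165 = 17;  s_166 = 21;  s_167 = 19;  s_168 = 84;  s_169 = 18;  s_170 = 51
  s_171 = 39;  s_172 = 26;  s_173 = 65;  s_174 = 12;  s_175 = 43;  s_176 = 53
  s_177 = 12;  s_178 = 26
s_179 = 80·26 + 54·12 + 20·53 = 5
s_180 = 80·5 + 54·26 + 20·12 = 7

7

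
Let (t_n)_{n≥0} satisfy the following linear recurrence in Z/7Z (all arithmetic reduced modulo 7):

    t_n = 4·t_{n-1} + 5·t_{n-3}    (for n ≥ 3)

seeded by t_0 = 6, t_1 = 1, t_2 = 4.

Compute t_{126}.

t_3 = 4·4 + 0·1 + 5·6 = 4
t_4 = 4·4 + 0·4 + 5·1 = 0
t_5 = 4·0 + 0·4 + 5·4 = 6
t_6 = 4·6 + 0·0 + 5·4 = 2
t_7 = 4·2 + 0·6 + 5·0 = 1
t_8 = 4·1 + 0·2 + 5·6 = 6
t_9 = 4·6 + 0·1 + 5·2 = 6
t_10 = 4·6 + 0·6 + 5·1 = 1
t_11 = 4·1 + 0·6 + 5·6 = 6
t_12 = 4·6 + 0·1 + 5·6 = 5
t_13 = 4·5 + 0·6 + 5·1 = 4
t_14 = 4·4 + 0·5 + 5·6 = 4
t_15 = 4·4 + 0·4 + 5·5 = 6
t_16 = 4·6 + 0·4 + 5·4 = 2
t_17 = 4·2 + 0·6 + 5·4 = 0
t_18 = 4·0 + 0·2 + 5·6 = 2
t_19 = 4·2 + 0·0 + 5·2 = 4
t_20 = 4·4 + 0·2 + 5·0 = 2
t_21 = 4·2 + 0·4 + 5·2 = 4
t_22 = 4·4 + 0·2 + 5·4 = 1
t_23 = 4·1 + 0·4 + 5·2 = 0
t_24 = 4·0 + 0·1 + 5·4 = 6
t_25 = 4·6 + 0·0 + 5·1 = 1
t_26 = 4·1 + 0·6 + 5·0 = 4
(t_24, t_25, t_26) = (6, 1, 4) = (t_0, t_1, t_2), so the sequence has period 24.
126 ≡ 6 (mod 24), hence t_126 = t_6 = 2.

2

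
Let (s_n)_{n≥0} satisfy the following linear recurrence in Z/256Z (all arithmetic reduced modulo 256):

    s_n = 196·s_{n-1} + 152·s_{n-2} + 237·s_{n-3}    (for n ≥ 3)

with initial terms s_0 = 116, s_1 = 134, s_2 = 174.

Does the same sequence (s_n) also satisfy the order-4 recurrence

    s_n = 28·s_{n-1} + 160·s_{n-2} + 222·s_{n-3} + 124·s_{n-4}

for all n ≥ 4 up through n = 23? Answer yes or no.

Terms s_0..s_23: 116, 134, 174, 44, 14, 238, 68, 86, 142, 188, 222, 14, 148, 38, 238, 204, 174, 174, 100, 246, 206, 92, 126, 206
n=4: candidate gives 244, actual s_4 = 14 ✗

no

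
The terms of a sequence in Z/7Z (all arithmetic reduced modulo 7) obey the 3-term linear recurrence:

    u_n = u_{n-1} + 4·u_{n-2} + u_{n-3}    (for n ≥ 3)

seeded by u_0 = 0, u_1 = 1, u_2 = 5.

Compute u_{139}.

u_3 = 1·5 + 4·1 + 1·0 = 2
u_4 = 1·2 + 4·5 + 1·1 = 2
u_5 = 1·2 + 4·2 + 1·5 = 1
u_6 = 1·1 + 4·2 + 1·2 = 4
u_7 = 1·4 + 4·1 + 1·2 = 3
u_8 = 1·3 + 4·4 + 1·1 = 6
u_9 = 1·6 + 4·3 + 1·4 = 1
u_10 = 1·1 + 4·6 + 1·3 = 0
u_11 = 1·0 + 4·1 + 1·6 = 3
u_12 = 1·3 + 4·0 + 1·1 = 4
u_13 = 1·4 + 4·3 + 1·0 = 2
u_14 = 1·2 + 4·4 + 1·3 = 0
u_15 = 1·0 + 4·2 + 1·4 = 5
u_16 = 1·5 + 4·0 + 1·2 = 0
u_17 = 1·0 + 4·5 + 1·0 = 6
u_18 = 1·6 + 4·0 + 1·5 = 4
u_19 = 1·4 + 4·6 + 1·0 = 0
u_20 = 1·0 + 4·4 + 1·6 = 1
u_21 = 1·1 + 4·0 + 1·4 = 5
(u_19, u_20, u_21) = (0, 1, 5) = (u_0, u_1, u_2), so the sequence has period 19.
139 ≡ 6 (mod 19), hence u_139 = u_6 = 4.

4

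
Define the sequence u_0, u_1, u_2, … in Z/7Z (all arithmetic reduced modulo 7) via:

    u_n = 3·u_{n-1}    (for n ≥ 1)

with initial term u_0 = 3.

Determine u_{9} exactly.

u_1 = 3·3 = 2
u_2 = 3·2 = 6
u_3 = 3·6 = 4
u_4 = 3·4 = 5
u_5 = 3·5 = 1
u_6 = 3·1 = 3
u_7 = 3·3 = 2
u_8 = 3·2 = 6
u_9 = 3·6 = 4

4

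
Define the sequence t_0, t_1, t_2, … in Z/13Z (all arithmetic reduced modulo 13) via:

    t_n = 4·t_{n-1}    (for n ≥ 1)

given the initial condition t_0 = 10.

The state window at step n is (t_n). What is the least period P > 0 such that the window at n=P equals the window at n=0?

n=0: window = (10)
n=1: window = (1)
n=2: window = (4)
n=3: window = (3)
n=4: window = (12)
n=5: window = (9)
n=6: window = (10)
window at n=6 equals window at n=0 → period = 6

6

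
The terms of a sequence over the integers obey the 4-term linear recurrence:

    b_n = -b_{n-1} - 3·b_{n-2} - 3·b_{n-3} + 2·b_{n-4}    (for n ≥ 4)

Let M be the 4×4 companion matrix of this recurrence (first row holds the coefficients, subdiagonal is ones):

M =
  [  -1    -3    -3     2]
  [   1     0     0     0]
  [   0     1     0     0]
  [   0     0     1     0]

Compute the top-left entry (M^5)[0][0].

(M^5)[0][0] is the top entry after applying M 5 times to the unit state (1, 0, 0, 0). Equivalently it is h_{8} for the auxiliary sequence (h_n) obeying the same recurrence with h_3 = 1 and h_i = 0 for 0 ≤ i < 3:
h_4 = -1·1 + -3·0 + -3·0 + 2·0 = -1
h_5 = -1·-1 + -3·1 + -3·0 + 2·0 = -2
h_6 = -1·-2 + -3·-1 + -3·1 + 2·0 = 2
h_7 = -1·2 + -3·-2 + -3·-1 + 2·1 = 9
h_8 = -1·9 + -3·2 + -3·-2 + 2·-1 = -11

-11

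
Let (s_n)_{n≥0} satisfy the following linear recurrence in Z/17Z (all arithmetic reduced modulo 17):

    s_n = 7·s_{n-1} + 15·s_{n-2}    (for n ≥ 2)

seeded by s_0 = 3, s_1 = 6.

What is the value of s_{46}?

s_2 = 7·6 + 15·3 = 2
s_3 = 7·2 + 15·6 = 2
s_4 = 7·2 + 15·2 = 10
s_5 = 7·10 + 15·2 = 15
s_6 = 7·15 + 15·10 = 0
s_7 = 7·0 + 15·15 = 4
s_8 = 7·4 + 15·0 = 11
s_9 = 7·11 + 15·4 = 1
s_10 = 7·1 + 15·11 = 2
s_11 = 7·2 + 15·1 = 12
s_12 = 7·12 + 15·2 = 12
s_13 = 7·12 + 15·12 = 9
s_14 = 7·9 + 15·12 = 5
s_15 = 7·5 + 15·9 = 0
s_16 = 7·0 + 15·5 = 7
s_17 = 7·7 + 15·0 = 15
s_18 = 7·15 + 15·7 = 6
s_19 = 7·6 + 15·15 = 12
s_20 = 7·12 + 15·6 = 4
s_21 = 7·4 + 15·12 = 4
s_22 = 7·4 + 15·4 = 3
s_23 = 7·3 + 15·4 = 13
s_24 = 7·13 + 15·3 = 0
s_25 = 7·0 + 15·13 = 8
s_26 = 7·8 + 15·0 = 5
s_27 = 7·5 + 15·8 = 2
s_28 = 7·2 + 15·5 = 4
s_29 = 7·4 + 15·2 = 7
s_30 = 7·7 + 15·4 = 7
s_31 = 7·7 + 15·7 = 1
s_32 = 7·1 + 15·7 = 10
s_33 = 7·10 + 15·1 = 0
s_34 = 7·0 + 15·10 = 14
s_35 = 7·14 + 15·0 = 13
s_36 = 7·13 + 15·14 = 12
s_37 = 7·12 + 15·13 = 7
s_38 = 7·7 + 15·12 = 8
s_39 = 7·8 + 15·7 = 8
s_40 = 7·8 + 15·8 = 6
s_41 = 7·6 + 15·8 = 9
s_42 = 7·9 + 15·6 = 0
s_43 = 7·0 + 15·9 = 16
s_44 = 7·16 + 15·0 = 10
s_45 = 7·10 + 15·16 = 4
s_46 = 7·4 + 15·10 = 8

8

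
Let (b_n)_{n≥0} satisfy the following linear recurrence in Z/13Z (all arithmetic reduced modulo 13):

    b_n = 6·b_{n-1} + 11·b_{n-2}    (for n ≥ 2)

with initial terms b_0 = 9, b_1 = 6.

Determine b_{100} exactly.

3

b_2 = 6·6 + 11·9 = 5
b_3 = 6·5 + 11·6 = 5
b_4 = 6·5 + 11·5 = 7
b_5 = 6·7 + 11·5 = 6
b_6 = 6·6 + 11·7 = 9
b_7 = 6·9 + 11·6 = 3
b_8 = 6·3 + 11·9 = 0
b_9 = 6·0 + 11·3 = 7
b_10 = 6·7 + 11·0 = 3
b_11 = 6·3 + 11·7 = 4
b_12 = 6·4 + 11·3 = 5
b_13 = 6·5 + 11·4 = 9
b_14 = 6·9 + 11·5 = 5
b_15 = 6·5 + 11·9 = 12
b_16 = 6·12 + 11·5 = 10
b_17 = 6·10 + 11·12 = 10
b_18 = 6·10 + 11·10 = 1
b_19 = 6·1 + 11·10 = 12
b_20 = 6·12 + 11·1 = 5
b_21 = 6·5 + 11·12 = 6
b_22 = 6·6 + 11·5 = 0
b_23 = 6·0 + 11·6 = 1
b_24 = 6·1 + 11·0 = 6
b_25 = 6·6 + 11·1 = 8
b_26 = 6·8 + 11·6 = 10
b_27 = 6·10 + 11·8 = 5
b_28 = 6·5 + 11·10 = 10
b_29 = 6·10 + 11·5 = 11
b_30 = 6·11 + 11·10 = 7
b_31 = 6·7 + 11·11 = 7
b_32 = 6·7 + 11·7 = 2
b_33 = 6·2 + 11·7 = 11
b_34 = 6·11 + 11·2 = 10
b_35 = 6·10 + 11·11 = 12
b_36 = 6·12 + 11·10 = 0
b_37 = 6·0 + 11·12 = 2
b_38 = 6·2 + 11·0 = 12
b_39 = 6·12 + 11·2 = 3
b_40 = 6·3 + 11·12 = 7
b_41 = 6·7 + 11·3 = 10
b_42 = 6·10 + 11·7 = 7
b_43 = 6·7 + 11·10 = 9
b_44 = 6·9 + 11·7 = 1
b_45 = 6·1 + 11·9 = 1
b_46 = 6·1 + 11·1 = 4
b_47 = 6·4 + 11·1 = 9
b_48 = 6·9 + 11·4 = 7
b_49 = 6·7 + 11·9 = 11
b_50 = 6·11 + 11·7 = 0
b_51 = 6·0 + 11·11 = 4
b_52 = 6·4 + 11·0 = 11
b_53 = 6·11 + 11·4 = 6
b_54 = 6·6 + 11·11 = 1
b_55 = 6·1 + 11·6 = 7
b_56 = 6·7 + 11·1 = 1
b_57 = 6·1 + 11·7 = 5
b_58 = 6·5 + 11·1 = 2
b_59 = 6·2 + 11·5 = 2
b_60 = 6·2 + 11·2 = 8
b_61 = 6·8 + 11·2 = 5
b_62 = 6·5 + 11·8 = 1
b_63 = 6·1 + 11·5 = 9
b_64 = 6·9 + 11·1 = 0
b_65 = 6·0 + 11·9 = 8
b_66 = 6·8 + 11·0 = 9
b_67 = 6·9 + 11·8 = 12
b_68 = 6·12 + 11·9 = 2
b_69 = 6·2 + 11·12 = 1
b_70 = 6·1 + 11·2 = 2
b_71 = 6·2 + 11·1 = 10
b_72 = 6·10 + 11·2 = 4
b_73 = 6·4 + 11·10 = 4
b_74 = 6·4 + 11·4 = 3
b_75 = 6·3 + 11·4 = 10
b_76 = 6·10 + 11·3 = 2
b_77 = 6·2 + 11·10 = 5
b_78 = 6·5 + 11·2 = 0
b_79 = 6·0 + 11·5 = 3
b_80 = 6·3 + 11·0 = 5
b_81 = 6·5 + 11·3 = 11
b_82 = 6·11 + 11·5 = 4
b_83 = 6·4 + 11·11 = 2
b_84 = 6·2 + 11·4 = 4
b_85 = 6·4 + 11·2 = 7
b_86 = 6·7 + 11·4 = 8
b_87 = 6·8 + 11·7 = 8
b_88 = 6·8 + 11·8 = 6
b_89 = 6·6 + 11·8 = 7
b_90 = 6·7 + 11·6 = 4
b_91 = 6·4 + 11·7 = 10
b_92 = 6·10 + 11·4 = 0
b_93 = 6·0 + 11·10 = 6
b_94 = 6·6 + 11·0 = 10
b_95 = 6·10 + 11·6 = 9
b_96 = 6·9 + 11·10 = 8
b_97 = 6·8 + 11·9 = 4
b_98 = 6·4 + 11·8 = 8
b_99 = 6·8 + 11·4 = 1
b_100 = 6·1 + 11·8 = 3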